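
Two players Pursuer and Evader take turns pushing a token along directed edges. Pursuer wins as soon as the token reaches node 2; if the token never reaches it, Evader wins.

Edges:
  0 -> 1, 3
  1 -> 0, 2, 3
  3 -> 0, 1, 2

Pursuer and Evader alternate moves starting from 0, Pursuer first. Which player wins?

Evader

Track states (vertex, player-to-move).
A0 = {(2,Pursuer), (2,Evader)}
A1: add {(1,Pursuer), (3,Pursuer)}.
A2: add {(0,Evader)}.
A3 = A2; e.g. (0,Pursuer) stays out. (0,Pursuer) never enters ⇒ Evader avoids the target.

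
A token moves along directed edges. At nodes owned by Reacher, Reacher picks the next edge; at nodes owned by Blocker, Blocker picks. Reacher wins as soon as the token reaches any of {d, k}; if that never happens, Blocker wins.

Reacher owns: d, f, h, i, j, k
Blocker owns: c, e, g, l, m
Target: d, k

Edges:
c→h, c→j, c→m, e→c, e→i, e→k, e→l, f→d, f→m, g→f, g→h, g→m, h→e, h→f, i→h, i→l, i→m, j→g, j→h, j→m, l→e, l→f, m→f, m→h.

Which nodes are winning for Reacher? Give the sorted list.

c, d, f, g, h, i, j, k, m

A0 = {d, k}
A1: add {f} — f (Reacher) has f→d.
A2: add {h} — h (Reacher) has h→f.
A3: add {i, j, m} — i (Reacher) has i→h; j (Reacher) has j→h; m (Blocker): all of {f, h} already in.
A4: add {c, g} — c (Blocker): all of {h, j, m} already in; g (Blocker): all of {f, h, m} already in.
A5 = A4; e.g. e (Blocker) can still go to l. Fixed point.
Reacher's winning region = {c, d, f, g, h, i, j, k, m}.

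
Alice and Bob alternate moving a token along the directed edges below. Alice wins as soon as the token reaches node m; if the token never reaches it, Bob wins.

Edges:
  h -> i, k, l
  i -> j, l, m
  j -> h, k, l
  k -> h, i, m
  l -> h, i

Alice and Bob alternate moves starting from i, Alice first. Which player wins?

Track states (vertex, player-to-move).
A0 = {(m,Alice), (m,Bob)}
A1: add {(i,Alice), (k,Alice)}.
(i,Alice) ∈ A1 ⇒ Alice forces the target.

Alice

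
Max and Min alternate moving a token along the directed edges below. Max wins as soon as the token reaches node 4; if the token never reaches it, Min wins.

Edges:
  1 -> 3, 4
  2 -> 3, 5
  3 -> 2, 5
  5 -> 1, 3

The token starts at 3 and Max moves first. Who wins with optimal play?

Track states (vertex, player-to-move).
A0 = {(4,Max), (4,Min)}
A1: add {(1,Max)}.
A2 = A1; e.g. (1,Min) stays out. (3,Max) never enters ⇒ Min avoids the target.

Min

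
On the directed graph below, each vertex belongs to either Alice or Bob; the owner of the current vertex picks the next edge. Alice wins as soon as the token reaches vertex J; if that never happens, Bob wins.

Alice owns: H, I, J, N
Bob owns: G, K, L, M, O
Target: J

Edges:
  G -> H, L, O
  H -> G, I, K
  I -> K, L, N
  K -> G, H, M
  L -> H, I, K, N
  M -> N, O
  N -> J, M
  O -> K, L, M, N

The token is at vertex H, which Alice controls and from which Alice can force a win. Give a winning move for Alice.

I

A0 = {J}
A1: add {N} — N (Alice) has N→J.
A2: add {I} — I (Alice) has I→N.
A3: add {H} — H (Alice) has H→I.
A4 = A3; e.g. G (Bob) can still go to L. Fixed point.
From H, successor I is in the attractor (rank 2); the other successors G, K are not.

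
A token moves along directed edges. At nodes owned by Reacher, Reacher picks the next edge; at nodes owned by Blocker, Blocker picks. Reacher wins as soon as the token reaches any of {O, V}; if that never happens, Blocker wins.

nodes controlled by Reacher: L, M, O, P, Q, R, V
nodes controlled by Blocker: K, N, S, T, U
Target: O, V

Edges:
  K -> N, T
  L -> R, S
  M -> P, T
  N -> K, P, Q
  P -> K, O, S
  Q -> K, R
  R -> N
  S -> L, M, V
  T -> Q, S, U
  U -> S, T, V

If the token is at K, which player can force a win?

A0 = {O, V}
A1: add {P} — P (Reacher) has P→O.
A2: add {M} — M (Reacher) has M→P.
A3 = A2; e.g. K (Blocker) can still go to N. Fixed point.
K never enters the attractor, so Blocker can avoid the target forever.

Blocker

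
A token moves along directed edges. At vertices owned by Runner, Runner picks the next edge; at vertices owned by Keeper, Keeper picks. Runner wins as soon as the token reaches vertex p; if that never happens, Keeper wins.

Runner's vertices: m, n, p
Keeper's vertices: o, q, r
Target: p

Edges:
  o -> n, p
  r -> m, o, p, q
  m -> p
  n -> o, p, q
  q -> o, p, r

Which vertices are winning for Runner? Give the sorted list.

m, n, o, p

A0 = {p}
A1: add {m, n} — m (Runner) has m→p; n (Runner) has n→p.
A2: add {o} — o (Keeper): all of {n, p} already in.
A3 = A2; e.g. q (Keeper) can still go to r. Fixed point.
Runner's winning region = {m, n, o, p}.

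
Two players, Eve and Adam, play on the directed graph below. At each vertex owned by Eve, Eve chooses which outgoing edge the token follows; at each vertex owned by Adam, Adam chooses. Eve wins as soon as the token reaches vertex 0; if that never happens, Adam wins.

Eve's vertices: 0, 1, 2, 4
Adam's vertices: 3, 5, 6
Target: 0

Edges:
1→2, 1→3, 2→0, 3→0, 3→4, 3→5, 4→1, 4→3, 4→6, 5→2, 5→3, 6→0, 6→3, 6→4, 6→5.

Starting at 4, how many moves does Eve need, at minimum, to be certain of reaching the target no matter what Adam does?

A0 = {0}
A1: add {2} — 2 (Eve) has 2→0.
A2: add {1} — 1 (Eve) has 1→2.
A3: add {4} — 4 (Eve) has 4→1.
A4 = A3; e.g. 3 (Adam) can still go to 5. Fixed point.
4 enters the attractor at level 3, so Eve can force the target in 3 moves from there.

3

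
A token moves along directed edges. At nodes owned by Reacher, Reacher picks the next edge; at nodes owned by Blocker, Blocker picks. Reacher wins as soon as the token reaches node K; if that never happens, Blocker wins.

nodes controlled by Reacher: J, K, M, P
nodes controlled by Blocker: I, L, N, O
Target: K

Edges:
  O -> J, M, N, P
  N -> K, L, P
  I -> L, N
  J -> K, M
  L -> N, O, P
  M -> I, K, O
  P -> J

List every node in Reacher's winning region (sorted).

A0 = {K}
A1: add {J, M} — J (Reacher) has J→K; M (Reacher) has M→K.
A2: add {P} — P (Reacher) has P→J.
A3 = A2; e.g. I (Blocker) can still go to L. Fixed point.
Reacher's winning region = {J, K, M, P}.

J, K, M, P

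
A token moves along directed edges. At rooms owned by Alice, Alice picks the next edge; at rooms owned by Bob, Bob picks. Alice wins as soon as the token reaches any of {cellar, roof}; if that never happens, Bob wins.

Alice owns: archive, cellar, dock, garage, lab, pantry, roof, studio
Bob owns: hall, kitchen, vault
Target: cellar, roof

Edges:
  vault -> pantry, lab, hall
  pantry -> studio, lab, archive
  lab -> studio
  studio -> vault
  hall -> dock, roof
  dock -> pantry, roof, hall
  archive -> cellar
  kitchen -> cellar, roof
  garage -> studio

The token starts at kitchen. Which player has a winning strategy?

Alice

A0 = {cellar, roof}
A1: add {archive, dock, kitchen} — archive (Alice) has archive→cellar; kitchen (Bob): all of {cellar, roof} already in; dock (Alice) has dock→roof.
kitchen ∈ A1, so Alice can force the target.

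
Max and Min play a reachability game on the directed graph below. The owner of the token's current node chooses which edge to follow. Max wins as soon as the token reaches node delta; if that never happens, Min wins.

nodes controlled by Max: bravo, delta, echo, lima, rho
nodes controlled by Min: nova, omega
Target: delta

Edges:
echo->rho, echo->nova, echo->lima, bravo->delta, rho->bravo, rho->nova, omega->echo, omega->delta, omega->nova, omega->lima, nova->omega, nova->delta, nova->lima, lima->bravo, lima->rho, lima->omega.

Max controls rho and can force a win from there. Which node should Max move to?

bravo

A0 = {delta}
A1: add {bravo} — bravo (Max) has bravo→delta.
A2: add {lima, rho} — rho (Max) has rho→bravo; lima (Max) has lima→bravo.
A3: add {echo} — echo (Max) has echo→rho.
A4 = A3; e.g. omega (Min) can still go to nova. Fixed point.
From rho, successor bravo is in the attractor (rank 1); the other successor nova is not.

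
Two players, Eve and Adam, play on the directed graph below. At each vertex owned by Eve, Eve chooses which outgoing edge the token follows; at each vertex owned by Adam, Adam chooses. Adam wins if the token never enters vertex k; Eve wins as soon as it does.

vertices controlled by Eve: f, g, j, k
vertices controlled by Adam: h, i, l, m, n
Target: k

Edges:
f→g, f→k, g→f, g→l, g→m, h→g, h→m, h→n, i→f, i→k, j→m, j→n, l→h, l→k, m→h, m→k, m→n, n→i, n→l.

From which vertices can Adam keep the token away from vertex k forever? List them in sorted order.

A0 = {k}
A1: add {f} — f (Eve) has f→k.
A2: add {g, i} — g (Eve) has g→f; i (Adam): all of {f, k} already in.
A3 = A2; e.g. h (Adam) can still go to m. Fixed point.
Eve's attractor = {f, g, i, k}; Adam avoids the target exactly from the complement.

h, j, l, m, n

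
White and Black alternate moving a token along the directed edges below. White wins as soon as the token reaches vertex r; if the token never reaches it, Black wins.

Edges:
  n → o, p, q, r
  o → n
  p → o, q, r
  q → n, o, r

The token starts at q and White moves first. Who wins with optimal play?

White

Track states (vertex, player-to-move).
A0 = {(r,White), (r,Black)}
A1: add {(n,White), (p,White), (q,White)}.
(q,White) ∈ A1 ⇒ White forces the target.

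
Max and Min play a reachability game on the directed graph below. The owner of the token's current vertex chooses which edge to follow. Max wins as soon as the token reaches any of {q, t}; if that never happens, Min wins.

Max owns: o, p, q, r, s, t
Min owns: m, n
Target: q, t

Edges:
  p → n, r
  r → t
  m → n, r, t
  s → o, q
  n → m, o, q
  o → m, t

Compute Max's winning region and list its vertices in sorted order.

o, p, q, r, s, t

A0 = {q, t}
A1: add {o, r, s} — o (Max) has o→t; r (Max) has r→t; s (Max) has s→q.
A2: add {p} — p (Max) has p→r.
A3 = A2; e.g. m (Min) can still go to n. Fixed point.
Max's winning region = {o, p, q, r, s, t}.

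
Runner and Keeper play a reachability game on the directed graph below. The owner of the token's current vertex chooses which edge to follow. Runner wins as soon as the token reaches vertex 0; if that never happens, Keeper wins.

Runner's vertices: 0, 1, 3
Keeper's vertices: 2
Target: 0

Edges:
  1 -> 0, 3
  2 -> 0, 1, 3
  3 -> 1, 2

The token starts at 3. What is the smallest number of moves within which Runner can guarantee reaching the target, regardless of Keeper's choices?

2

A0 = {0}
A1: add {1} — 1 (Runner) has 1→0.
A2: add {3} — 3 (Runner) has 3→1.
3 enters the attractor at level 2, so Runner can force the target in 2 moves from there.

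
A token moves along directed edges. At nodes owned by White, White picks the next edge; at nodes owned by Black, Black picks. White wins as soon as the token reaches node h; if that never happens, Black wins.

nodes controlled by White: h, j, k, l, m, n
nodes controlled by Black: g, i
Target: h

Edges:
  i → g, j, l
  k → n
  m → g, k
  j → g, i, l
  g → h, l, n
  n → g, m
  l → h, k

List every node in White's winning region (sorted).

A0 = {h}
A1: add {l} — l (White) has l→h.
A2: add {j} — j (White) has j→l.
A3 = A2; e.g. g (Black) can still go to n. Fixed point.
White's winning region = {h, j, l}.

h, j, l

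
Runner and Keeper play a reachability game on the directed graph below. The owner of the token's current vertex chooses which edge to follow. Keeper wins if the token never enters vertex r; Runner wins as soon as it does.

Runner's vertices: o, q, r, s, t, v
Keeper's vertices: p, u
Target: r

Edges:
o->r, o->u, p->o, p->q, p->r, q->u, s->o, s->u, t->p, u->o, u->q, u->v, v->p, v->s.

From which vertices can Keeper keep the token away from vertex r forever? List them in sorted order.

A0 = {r}
A1: add {o} — o (Runner) has o→r.
A2: add {s} — s (Runner) has s→o.
A3: add {v} — v (Runner) has v→s.
A4 = A3; e.g. p (Keeper) can still go to q. Fixed point.
Runner's attractor = {o, r, s, v}; Keeper avoids the target exactly from the complement.

p, q, t, u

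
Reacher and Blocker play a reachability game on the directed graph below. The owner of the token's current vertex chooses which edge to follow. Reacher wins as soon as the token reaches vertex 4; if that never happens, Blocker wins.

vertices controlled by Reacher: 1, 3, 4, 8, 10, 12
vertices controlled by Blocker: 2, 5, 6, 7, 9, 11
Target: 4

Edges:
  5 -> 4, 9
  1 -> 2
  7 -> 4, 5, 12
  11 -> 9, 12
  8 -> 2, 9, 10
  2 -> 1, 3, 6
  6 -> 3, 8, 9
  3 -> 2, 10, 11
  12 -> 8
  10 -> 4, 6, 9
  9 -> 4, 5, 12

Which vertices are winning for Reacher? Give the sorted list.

3, 4, 8, 10, 12

A0 = {4}
A1: add {10} — 10 (Reacher) has 10→4.
A2: add {3, 8} — 3 (Reacher) has 3→10; 8 (Reacher) has 8→10.
A3: add {12} — 12 (Reacher) has 12→8.
A4 = A3; e.g. 1 (Reacher) has no edge into A3. Fixed point.
Reacher's winning region = {3, 4, 8, 10, 12}.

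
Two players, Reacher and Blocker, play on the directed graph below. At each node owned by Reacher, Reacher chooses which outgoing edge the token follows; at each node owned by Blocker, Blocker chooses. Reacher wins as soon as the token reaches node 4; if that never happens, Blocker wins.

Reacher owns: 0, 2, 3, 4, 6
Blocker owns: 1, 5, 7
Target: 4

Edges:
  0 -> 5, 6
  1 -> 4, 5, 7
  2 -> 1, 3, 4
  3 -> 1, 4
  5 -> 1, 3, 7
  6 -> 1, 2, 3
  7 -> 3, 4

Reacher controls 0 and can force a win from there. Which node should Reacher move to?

A0 = {4}
A1: add {2, 3} — 2 (Reacher) has 2→4; 3 (Reacher) has 3→4.
A2: add {6, 7} — 6 (Reacher) has 6→2; 7 (Blocker): all of {3, 4} already in.
A3: add {0} — 0 (Reacher) has 0→6.
A4 = A3; e.g. 1 (Blocker) can still go to 5. Fixed point.
From 0, successor 6 is in the attractor (rank 2); the other successor 5 is not.

6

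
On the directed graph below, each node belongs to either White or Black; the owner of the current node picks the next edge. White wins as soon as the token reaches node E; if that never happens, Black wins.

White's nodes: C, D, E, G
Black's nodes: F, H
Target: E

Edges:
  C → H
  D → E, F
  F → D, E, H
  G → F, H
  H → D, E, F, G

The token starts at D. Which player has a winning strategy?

A0 = {E}
A1: add {D} — D (White) has D→E.
A2 = A1; e.g. C (White) has no edge into A1. Fixed point.
D ∈ A1, so White can force the target.

White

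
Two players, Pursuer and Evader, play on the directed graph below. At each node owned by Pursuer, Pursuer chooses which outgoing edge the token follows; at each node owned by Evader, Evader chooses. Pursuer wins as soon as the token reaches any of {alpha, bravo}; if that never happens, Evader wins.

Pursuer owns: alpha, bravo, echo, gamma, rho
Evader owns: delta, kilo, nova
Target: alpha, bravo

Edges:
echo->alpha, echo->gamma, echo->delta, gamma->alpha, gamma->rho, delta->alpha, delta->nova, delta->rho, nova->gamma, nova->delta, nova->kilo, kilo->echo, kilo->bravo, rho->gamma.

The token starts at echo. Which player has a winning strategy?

Pursuer

A0 = {alpha, bravo}
A1: add {echo, gamma} — echo (Pursuer) has echo→alpha; gamma (Pursuer) has gamma→alpha.
echo ∈ A1, so Pursuer can force the target.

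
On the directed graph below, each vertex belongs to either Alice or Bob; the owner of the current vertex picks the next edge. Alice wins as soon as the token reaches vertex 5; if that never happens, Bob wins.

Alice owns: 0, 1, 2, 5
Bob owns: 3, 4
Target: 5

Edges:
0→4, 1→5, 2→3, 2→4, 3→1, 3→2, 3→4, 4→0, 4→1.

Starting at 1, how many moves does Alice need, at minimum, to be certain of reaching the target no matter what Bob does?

1

A0 = {5}
A1: add {1} — 1 (Alice) has 1→5.
A2 = A1; e.g. 0 (Alice) has no edge into A1. Fixed point.
1 enters the attractor at level 1, so Alice can force the target in 1 move from there.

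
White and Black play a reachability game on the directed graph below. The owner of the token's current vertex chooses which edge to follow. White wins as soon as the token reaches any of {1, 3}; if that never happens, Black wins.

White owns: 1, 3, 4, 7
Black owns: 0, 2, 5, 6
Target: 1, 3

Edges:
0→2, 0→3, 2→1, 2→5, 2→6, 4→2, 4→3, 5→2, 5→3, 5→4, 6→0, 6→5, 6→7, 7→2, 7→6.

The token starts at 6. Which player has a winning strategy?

A0 = {1, 3}
A1: add {4} — 4 (White) has 4→3.
A2 = A1; e.g. 0 (Black) can still go to 2. Fixed point.
6 never enters the attractor, so Black can avoid the target forever.

Black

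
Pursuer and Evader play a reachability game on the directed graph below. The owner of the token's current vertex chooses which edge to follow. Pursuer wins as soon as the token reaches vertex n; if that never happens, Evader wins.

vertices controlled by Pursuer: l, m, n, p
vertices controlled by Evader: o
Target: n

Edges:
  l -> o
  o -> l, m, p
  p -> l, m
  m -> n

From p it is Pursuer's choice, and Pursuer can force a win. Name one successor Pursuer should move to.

A0 = {n}
A1: add {m} — m (Pursuer) has m→n.
A2: add {p} — p (Pursuer) has p→m.
A3 = A2; e.g. l (Pursuer) has no edge into A2. Fixed point.
From p, successor m is in the attractor (rank 1); the other successor l is not.

m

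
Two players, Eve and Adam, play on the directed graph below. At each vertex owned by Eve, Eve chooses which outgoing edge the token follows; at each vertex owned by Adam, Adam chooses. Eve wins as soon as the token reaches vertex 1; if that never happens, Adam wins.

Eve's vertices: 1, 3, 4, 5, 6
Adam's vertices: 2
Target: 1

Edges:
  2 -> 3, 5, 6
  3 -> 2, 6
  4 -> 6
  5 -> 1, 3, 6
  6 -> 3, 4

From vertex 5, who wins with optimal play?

Eve

A0 = {1}
A1: add {5} — 5 (Eve) has 5→1.
A2 = A1; e.g. 2 (Adam) can still go to 3. Fixed point.
5 ∈ A1, so Eve can force the target.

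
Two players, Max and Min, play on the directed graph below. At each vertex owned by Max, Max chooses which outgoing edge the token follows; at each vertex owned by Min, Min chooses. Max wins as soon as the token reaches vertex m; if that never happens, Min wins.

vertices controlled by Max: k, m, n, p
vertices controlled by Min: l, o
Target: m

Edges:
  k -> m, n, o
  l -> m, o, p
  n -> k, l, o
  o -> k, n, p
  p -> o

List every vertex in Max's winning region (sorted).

A0 = {m}
A1: add {k} — k (Max) has k→m.
A2: add {n} — n (Max) has n→k.
A3 = A2; e.g. l (Min) can still go to o. Fixed point.
Max's winning region = {k, m, n}.

k, m, n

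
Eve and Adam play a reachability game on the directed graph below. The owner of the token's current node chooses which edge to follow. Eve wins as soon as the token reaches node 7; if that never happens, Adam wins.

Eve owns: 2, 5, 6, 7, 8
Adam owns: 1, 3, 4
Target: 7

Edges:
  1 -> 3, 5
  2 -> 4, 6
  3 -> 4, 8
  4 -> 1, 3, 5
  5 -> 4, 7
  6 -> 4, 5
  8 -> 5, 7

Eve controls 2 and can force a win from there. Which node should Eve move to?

A0 = {7}
A1: add {5, 8} — 5 (Eve) has 5→7; 8 (Eve) has 8→7.
A2: add {6} — 6 (Eve) has 6→5.
A3: add {2} — 2 (Eve) has 2→6.
A4 = A3; e.g. 1 (Adam) can still go to 3. Fixed point.
From 2, successor 6 is in the attractor (rank 2); the other successor 4 is not.

6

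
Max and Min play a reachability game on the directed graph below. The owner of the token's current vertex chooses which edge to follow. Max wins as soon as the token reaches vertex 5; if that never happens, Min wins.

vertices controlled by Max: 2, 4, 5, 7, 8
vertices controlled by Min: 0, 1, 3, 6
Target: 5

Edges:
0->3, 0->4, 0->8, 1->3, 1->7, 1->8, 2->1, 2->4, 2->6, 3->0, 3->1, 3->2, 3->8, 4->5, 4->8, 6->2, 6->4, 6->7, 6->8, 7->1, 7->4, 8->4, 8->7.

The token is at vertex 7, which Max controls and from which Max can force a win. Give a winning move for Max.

4

A0 = {5}
A1: add {4} — 4 (Max) has 4→5.
A2: add {2, 7, 8} — 2 (Max) has 2→4; 7 (Max) has 7→4; 8 (Max) has 8→4.
A3: add {6} — 6 (Min): all of {2, 4, 7, 8} already in.
A4 = A3; e.g. 0 (Min) can still go to 3. Fixed point.
From 7, successor 4 is in the attractor (rank 1); the other successor 1 is not.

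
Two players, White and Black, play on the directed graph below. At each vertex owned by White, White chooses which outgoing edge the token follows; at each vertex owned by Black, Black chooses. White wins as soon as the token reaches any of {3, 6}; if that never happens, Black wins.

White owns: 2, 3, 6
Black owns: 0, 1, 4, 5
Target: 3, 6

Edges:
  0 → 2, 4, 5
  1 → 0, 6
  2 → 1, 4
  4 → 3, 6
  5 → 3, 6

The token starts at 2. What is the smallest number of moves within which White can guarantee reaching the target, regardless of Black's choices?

A0 = {3, 6}
A1: add {4, 5} — 4 (Black): all of {3, 6} already in; 5 (Black): all of {3, 6} already in.
A2: add {2} — 2 (White) has 2→4.
2 enters the attractor at level 2, so White can force the target in 2 moves from there.

2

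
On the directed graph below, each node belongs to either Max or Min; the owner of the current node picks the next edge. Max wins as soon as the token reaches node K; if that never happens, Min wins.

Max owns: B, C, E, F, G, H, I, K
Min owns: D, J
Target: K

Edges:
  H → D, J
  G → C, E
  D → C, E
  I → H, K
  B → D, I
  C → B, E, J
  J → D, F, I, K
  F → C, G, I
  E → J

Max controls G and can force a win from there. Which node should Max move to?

A0 = {K}
A1: add {I} — I (Max) has I→K.
A2: add {B, F} — B (Max) has B→I; F (Max) has F→I.
A3: add {C} — C (Max) has C→B.
A4: add {G} — G (Max) has G→C.
A5 = A4; e.g. D (Min) can still go to E. Fixed point.
From G, successor C is in the attractor (rank 3); the other successor E is not.

C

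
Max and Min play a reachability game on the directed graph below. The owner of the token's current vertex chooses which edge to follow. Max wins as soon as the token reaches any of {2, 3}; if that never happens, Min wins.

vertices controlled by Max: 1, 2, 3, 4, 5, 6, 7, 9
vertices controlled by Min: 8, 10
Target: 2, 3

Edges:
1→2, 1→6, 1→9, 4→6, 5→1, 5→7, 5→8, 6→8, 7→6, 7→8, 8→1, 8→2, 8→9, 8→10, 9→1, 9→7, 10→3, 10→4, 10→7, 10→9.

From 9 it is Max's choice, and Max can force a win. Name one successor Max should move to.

A0 = {2, 3}
A1: add {1} — 1 (Max) has 1→2.
A2: add {5, 9} — 5 (Max) has 5→1; 9 (Max) has 9→1.
A3 = A2; e.g. 4 (Max) has no edge into A2. Fixed point.
From 9, successor 1 is in the attractor (rank 1); the other successor 7 is not.

1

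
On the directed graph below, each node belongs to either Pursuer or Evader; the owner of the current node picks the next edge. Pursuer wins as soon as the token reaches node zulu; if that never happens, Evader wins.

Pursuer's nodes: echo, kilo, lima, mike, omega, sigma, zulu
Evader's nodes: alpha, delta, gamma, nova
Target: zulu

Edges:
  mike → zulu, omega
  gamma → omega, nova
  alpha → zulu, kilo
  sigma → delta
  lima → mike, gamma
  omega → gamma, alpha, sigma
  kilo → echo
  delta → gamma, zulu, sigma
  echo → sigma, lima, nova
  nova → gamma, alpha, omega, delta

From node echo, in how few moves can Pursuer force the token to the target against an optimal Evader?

3

A0 = {zulu}
A1: add {mike} — mike (Pursuer) has mike→zulu.
A2: add {lima} — lima (Pursuer) has lima→mike.
A3: add {echo} — echo (Pursuer) has echo→lima.
echo enters the attractor at level 3, so Pursuer can force the target in 3 moves from there.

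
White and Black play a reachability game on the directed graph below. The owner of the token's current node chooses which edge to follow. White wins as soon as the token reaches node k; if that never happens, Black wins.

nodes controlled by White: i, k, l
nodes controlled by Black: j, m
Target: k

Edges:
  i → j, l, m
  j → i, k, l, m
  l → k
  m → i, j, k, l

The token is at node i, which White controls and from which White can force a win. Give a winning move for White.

A0 = {k}
A1: add {l} — l (White) has l→k.
A2: add {i} — i (White) has i→l.
A3 = A2; e.g. j (Black) can still go to m. Fixed point.
From i, successor l is in the attractor (rank 1); the other successors j, m are not.

l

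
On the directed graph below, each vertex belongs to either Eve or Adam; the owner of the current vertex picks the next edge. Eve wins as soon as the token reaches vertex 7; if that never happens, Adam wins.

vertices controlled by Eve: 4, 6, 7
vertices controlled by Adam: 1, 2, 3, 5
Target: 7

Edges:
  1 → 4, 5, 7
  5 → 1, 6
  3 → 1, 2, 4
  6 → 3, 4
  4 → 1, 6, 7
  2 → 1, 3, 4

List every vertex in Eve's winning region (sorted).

A0 = {7}
A1: add {4} — 4 (Eve) has 4→7.
A2: add {6} — 6 (Eve) has 6→4.
A3 = A2; e.g. 1 (Adam) can still go to 5. Fixed point.
Eve's winning region = {4, 6, 7}.

4, 6, 7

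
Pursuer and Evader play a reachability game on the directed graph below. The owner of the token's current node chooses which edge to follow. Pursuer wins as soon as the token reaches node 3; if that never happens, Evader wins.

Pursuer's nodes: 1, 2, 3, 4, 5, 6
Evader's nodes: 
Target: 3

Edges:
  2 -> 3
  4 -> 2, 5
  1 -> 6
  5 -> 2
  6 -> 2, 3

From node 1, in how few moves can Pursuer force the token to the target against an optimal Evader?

2

A0 = {3}
A1: add {2, 6} — 2 (Pursuer) has 2→3; 6 (Pursuer) has 6→3.
A2: add {1, 4, 5} — 1 (Pursuer) has 1→6; 4 (Pursuer) has 4→2; 5 (Pursuer) has 5→2.
A2 = all vertices. Fixed point.
1 enters the attractor at level 2, so Pursuer can force the target in 2 moves from there.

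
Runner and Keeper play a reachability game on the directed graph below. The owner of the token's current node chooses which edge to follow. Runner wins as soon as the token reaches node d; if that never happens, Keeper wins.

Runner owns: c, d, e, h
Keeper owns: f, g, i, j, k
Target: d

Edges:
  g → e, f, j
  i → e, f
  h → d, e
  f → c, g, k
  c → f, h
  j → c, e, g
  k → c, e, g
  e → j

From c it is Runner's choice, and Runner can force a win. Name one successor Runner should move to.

A0 = {d}
A1: add {h} — h (Runner) has h→d.
A2: add {c} — c (Runner) has c→h.
A3 = A2; e.g. e (Runner) has no edge into A2. Fixed point.
From c, successor h is in the attractor (rank 1); the other successor f is not.

h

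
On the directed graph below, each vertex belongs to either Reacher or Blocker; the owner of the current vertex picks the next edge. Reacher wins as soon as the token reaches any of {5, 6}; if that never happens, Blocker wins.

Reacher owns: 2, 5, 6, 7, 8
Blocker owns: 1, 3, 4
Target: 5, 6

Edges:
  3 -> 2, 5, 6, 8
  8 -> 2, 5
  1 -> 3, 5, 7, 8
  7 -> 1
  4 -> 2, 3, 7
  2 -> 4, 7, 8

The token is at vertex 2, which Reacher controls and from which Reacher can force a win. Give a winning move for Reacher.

A0 = {5, 6}
A1: add {8} — 8 (Reacher) has 8→5.
A2: add {2} — 2 (Reacher) has 2→8.
A3: add {3} — 3 (Blocker): all of {2, 5, 6, 8} already in.
A4 = A3; e.g. 1 (Blocker) can still go to 7. Fixed point.
From 2, successor 8 is in the attractor (rank 1); the other successors 4, 7 are not.

8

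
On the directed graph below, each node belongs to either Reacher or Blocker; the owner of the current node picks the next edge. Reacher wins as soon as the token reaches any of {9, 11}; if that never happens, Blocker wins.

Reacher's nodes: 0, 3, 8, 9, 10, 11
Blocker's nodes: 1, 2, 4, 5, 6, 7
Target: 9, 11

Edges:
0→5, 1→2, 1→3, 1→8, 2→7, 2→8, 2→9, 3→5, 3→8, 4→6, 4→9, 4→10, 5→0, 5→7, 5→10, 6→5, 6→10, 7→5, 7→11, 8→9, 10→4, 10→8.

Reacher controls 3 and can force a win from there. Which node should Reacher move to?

A0 = {9, 11}
A1: add {8} — 8 (Reacher) has 8→9.
A2: add {3, 10} — 3 (Reacher) has 3→8; 10 (Reacher) has 10→8.
A3 = A2; e.g. 0 (Reacher) has no edge into A2. Fixed point.
From 3, successor 8 is in the attractor (rank 1); the other successor 5 is not.

8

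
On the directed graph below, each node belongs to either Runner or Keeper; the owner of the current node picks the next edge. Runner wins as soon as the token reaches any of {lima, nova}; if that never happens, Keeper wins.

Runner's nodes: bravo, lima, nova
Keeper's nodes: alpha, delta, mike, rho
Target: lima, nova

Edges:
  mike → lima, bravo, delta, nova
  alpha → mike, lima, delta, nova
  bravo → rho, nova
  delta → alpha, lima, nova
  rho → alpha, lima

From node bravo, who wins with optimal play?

Runner

A0 = {lima, nova}
A1: add {bravo} — bravo (Runner) has bravo→nova.
A2 = A1; e.g. mike (Keeper) can still go to delta. Fixed point.
bravo ∈ A1, so Runner can force the target.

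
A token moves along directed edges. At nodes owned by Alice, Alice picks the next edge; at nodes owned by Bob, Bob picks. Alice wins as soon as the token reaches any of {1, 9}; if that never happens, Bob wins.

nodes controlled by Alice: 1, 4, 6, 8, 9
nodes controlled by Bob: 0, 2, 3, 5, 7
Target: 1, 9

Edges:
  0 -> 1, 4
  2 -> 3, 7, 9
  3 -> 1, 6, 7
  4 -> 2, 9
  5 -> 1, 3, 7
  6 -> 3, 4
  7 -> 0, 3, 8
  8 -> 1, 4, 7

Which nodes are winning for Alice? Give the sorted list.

A0 = {1, 9}
A1: add {4, 8} — 4 (Alice) has 4→9; 8 (Alice) has 8→1.
A2: add {0, 6} — 0 (Bob): all of {1, 4} already in; 6 (Alice) has 6→4.
A3 = A2; e.g. 2 (Bob) can still go to 3. Fixed point.
Alice's winning region = {0, 1, 4, 6, 8, 9}.

0, 1, 4, 6, 8, 9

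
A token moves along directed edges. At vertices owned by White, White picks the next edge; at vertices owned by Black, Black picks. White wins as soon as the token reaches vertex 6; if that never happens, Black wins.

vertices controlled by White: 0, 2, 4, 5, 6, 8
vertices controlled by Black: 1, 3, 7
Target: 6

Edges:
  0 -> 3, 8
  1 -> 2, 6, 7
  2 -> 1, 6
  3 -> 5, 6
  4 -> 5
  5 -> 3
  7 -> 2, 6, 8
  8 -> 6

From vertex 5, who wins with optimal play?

A0 = {6}
A1: add {2, 8} — 2 (White) has 2→6; 8 (White) has 8→6.
A2: add {0, 7} — 0 (White) has 0→8; 7 (Black): all of {2, 6, 8} already in.
A3: add {1} — 1 (Black): all of {2, 6, 7} already in.
A4 = A3; e.g. 3 (Black) can still go to 5. Fixed point.
5 never enters the attractor, so Black can avoid the target forever.

Black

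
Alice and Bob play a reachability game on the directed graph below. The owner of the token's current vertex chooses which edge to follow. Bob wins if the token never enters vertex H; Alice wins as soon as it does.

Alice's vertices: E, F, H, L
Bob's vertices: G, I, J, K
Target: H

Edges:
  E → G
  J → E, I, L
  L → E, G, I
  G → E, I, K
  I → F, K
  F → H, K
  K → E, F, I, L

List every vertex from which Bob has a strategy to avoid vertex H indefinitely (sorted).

A0 = {H}
A1: add {F} — F (Alice) has F→H.
A2 = A1; e.g. E (Alice) has no edge into A1. Fixed point.
Alice's attractor = {F, H}; Bob avoids the target exactly from the complement.

E, G, I, J, K, L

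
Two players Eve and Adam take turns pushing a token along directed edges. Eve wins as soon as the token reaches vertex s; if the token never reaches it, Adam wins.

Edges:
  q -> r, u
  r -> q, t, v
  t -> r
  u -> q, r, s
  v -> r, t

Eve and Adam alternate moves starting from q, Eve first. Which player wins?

Track states (vertex, player-to-move).
A0 = {(s,Eve), (s,Adam)}
A1: add {(u,Eve)}.
A2 = A1; e.g. (q,Eve) stays out. (q,Eve) never enters ⇒ Adam avoids the target.

Adam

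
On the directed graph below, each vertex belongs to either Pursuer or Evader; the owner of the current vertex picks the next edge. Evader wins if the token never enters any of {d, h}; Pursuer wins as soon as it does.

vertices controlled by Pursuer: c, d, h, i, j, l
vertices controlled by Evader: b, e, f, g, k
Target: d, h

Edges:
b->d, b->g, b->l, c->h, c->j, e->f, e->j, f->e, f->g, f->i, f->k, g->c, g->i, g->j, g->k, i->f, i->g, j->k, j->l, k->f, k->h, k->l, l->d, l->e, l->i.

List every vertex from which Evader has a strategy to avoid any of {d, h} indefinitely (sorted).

b, e, f, g, i, k

A0 = {d, h}
A1: add {c, l} — c (Pursuer) has c→h; l (Pursuer) has l→d.
A2: add {j} — j (Pursuer) has j→l.
A3 = A2; e.g. b (Evader) can still go to g. Fixed point.
Pursuer's attractor = {c, d, h, j, l}; Evader avoids the target exactly from the complement.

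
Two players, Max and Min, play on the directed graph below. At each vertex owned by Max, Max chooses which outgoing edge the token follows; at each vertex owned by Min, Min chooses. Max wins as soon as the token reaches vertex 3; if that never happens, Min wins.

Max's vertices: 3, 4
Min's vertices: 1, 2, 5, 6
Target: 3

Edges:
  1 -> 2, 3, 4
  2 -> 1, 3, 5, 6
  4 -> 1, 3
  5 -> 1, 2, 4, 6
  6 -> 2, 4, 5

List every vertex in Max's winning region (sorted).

3, 4

A0 = {3}
A1: add {4} — 4 (Max) has 4→3.
A2 = A1; e.g. 1 (Min) can still go to 2. Fixed point.
Max's winning region = {3, 4}.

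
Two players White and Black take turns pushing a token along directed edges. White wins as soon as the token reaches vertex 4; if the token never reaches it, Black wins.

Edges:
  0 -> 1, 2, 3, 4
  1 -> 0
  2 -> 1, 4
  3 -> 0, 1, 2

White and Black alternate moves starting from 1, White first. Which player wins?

Track states (vertex, player-to-move).
A0 = {(4,White), (4,Black)}
A1: add {(0,White), (2,White)}.
A2: add {(1,Black)}.
A3: add {(3,White)}.
A4 = A3; e.g. (0,Black) stays out. (1,White) never enters ⇒ Black avoids the target.

Black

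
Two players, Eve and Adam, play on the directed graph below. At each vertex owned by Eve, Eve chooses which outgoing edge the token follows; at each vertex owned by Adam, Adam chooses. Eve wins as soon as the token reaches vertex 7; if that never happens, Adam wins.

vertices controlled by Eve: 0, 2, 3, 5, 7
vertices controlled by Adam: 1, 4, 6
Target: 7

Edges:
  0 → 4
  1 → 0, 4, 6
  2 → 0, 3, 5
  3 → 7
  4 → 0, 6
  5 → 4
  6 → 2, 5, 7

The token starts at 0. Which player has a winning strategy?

Adam

A0 = {7}
A1: add {3} — 3 (Eve) has 3→7.
A2: add {2} — 2 (Eve) has 2→3.
A3 = A2; e.g. 0 (Eve) has no edge into A2. Fixed point.
0 never enters the attractor, so Adam can avoid the target forever.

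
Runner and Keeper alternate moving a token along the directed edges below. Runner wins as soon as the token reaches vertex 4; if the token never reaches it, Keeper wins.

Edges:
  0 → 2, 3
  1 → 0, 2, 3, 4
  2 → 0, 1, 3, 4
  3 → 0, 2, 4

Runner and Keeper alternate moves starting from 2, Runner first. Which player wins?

Runner

Track states (vertex, player-to-move).
A0 = {(4,Runner), (4,Keeper)}
A1: add {(1,Runner), (2,Runner), (3,Runner)}.
(2,Runner) ∈ A1 ⇒ Runner forces the target.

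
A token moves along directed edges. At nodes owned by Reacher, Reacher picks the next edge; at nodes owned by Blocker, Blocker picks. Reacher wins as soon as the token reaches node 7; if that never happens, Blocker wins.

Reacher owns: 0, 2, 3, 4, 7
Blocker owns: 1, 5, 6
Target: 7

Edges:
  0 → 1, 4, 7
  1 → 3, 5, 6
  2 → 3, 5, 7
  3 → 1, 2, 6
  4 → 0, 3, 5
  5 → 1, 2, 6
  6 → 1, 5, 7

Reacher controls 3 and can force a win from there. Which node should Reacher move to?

A0 = {7}
A1: add {0, 2} — 0 (Reacher) has 0→7; 2 (Reacher) has 2→7.
A2: add {3, 4} — 3 (Reacher) has 3→2; 4 (Reacher) has 4→0.
A3 = A2; e.g. 1 (Blocker) can still go to 5. Fixed point.
From 3, successor 2 is in the attractor (rank 1); the other successors 1, 6 are not.

2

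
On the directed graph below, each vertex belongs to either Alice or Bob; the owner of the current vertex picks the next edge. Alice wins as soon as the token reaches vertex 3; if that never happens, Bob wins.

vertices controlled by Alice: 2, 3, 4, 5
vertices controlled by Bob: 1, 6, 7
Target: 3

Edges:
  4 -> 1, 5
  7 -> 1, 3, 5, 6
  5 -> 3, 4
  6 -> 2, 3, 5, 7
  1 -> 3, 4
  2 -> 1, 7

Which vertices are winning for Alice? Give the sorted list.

1, 2, 3, 4, 5

A0 = {3}
A1: add {5} — 5 (Alice) has 5→3.
A2: add {4} — 4 (Alice) has 4→5.
A3: add {1} — 1 (Bob): all of {3, 4} already in.
A4: add {2} — 2 (Alice) has 2→1.
A5 = A4; e.g. 6 (Bob) can still go to 7. Fixed point.
Alice's winning region = {1, 2, 3, 4, 5}.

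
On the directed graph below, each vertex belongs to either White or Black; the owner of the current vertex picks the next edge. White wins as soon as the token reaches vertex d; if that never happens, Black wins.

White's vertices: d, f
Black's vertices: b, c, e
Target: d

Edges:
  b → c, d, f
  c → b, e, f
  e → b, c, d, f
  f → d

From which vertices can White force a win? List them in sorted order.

A0 = {d}
A1: add {f} — f (White) has f→d.
A2 = A1; e.g. b (Black) can still go to c. Fixed point.
White's winning region = {d, f}.

d, f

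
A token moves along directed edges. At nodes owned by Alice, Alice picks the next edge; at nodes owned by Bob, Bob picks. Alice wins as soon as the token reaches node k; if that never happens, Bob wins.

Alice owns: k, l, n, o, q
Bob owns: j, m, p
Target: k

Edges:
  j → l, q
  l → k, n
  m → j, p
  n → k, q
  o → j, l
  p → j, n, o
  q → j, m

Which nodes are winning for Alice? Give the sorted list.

k, l, n, o

A0 = {k}
A1: add {l, n} — l (Alice) has l→k; n (Alice) has n→k.
A2: add {o} — o (Alice) has o→l.
A3 = A2; e.g. j (Bob) can still go to q. Fixed point.
Alice's winning region = {k, l, n, o}.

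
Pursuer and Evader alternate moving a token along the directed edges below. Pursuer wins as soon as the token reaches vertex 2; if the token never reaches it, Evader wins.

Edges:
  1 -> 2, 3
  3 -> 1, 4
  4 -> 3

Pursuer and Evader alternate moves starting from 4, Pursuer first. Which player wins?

Evader

Track states (vertex, player-to-move).
A0 = {(2,Pursuer), (2,Evader)}
A1: add {(1,Pursuer)}.
A2 = A1; e.g. (1,Evader) stays out. (4,Pursuer) never enters ⇒ Evader avoids the target.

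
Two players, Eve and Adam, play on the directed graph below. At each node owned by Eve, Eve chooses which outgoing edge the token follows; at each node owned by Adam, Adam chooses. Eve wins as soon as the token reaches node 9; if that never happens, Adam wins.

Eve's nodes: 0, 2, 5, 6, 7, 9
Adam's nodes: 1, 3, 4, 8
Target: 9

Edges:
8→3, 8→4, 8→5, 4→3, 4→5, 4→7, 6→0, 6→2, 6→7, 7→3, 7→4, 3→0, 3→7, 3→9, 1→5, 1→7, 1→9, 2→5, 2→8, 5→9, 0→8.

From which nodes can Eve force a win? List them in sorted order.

2, 5, 6, 9

A0 = {9}
A1: add {5} — 5 (Eve) has 5→9.
A2: add {2} — 2 (Eve) has 2→5.
A3: add {6} — 6 (Eve) has 6→2.
A4 = A3; e.g. 0 (Eve) has no edge into A3. Fixed point.
Eve's winning region = {2, 5, 6, 9}.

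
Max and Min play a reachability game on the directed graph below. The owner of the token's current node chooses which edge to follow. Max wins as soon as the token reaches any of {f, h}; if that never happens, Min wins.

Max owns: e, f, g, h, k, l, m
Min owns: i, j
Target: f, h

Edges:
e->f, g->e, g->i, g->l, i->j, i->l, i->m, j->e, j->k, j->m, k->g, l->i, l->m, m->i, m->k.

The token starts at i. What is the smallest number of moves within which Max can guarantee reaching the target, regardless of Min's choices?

A0 = {f, h}
A1: add {e} — e (Max) has e→f.
A2: add {g} — g (Max) has g→e.
A3: add {k} — k (Max) has k→g.
A4: add {m} — m (Max) has m→k.
A5: add {j, l} — j (Min): all of {e, k, m} already in; l (Max) has l→m.
A6: add {i} — i (Min): all of {j, l, m} already in.
A6 = all vertices. Fixed point.
i enters the attractor at level 6, so Max can force the target in 6 moves from there.

6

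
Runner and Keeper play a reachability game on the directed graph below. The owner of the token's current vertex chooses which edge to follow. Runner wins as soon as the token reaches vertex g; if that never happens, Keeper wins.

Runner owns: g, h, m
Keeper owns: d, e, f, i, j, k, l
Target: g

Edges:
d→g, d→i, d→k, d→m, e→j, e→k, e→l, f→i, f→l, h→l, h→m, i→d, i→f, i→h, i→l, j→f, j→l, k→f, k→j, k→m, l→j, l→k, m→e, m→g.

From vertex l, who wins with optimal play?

A0 = {g}
A1: add {m} — m (Runner) has m→g.
A2: add {h} — h (Runner) has h→m.
A3 = A2; e.g. d (Keeper) can still go to i. Fixed point.
l never enters the attractor, so Keeper can avoid the target forever.

Keeper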